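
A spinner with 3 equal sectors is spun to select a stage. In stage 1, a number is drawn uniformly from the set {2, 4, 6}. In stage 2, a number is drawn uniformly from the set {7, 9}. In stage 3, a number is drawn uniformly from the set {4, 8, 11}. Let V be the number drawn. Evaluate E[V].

E[V | stage 1] = (2+4+6)/3 = 4.
E[V | stage 2] = (7+9)/2 = 8.
E[V | stage 3] = (4+8+11)/3 = 23/3.
E[V] = (1/3)·(4) + (1/3)·(8) + (1/3)·(23/3) = 59/9.

59/9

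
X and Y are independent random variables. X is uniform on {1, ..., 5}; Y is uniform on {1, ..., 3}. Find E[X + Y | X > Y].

Outcomes with X > Y: (2,1), (3,1), (3,2), (4,1), (4,2), (4,3), (5,1), (5,2), (5,3), each with probability 1/15.
E[X + Y | X > Y] = (3 + 4 + 5 + 5 + 6 + 7 + 6 + 7 + 8) / 9 = 17/3.

17/3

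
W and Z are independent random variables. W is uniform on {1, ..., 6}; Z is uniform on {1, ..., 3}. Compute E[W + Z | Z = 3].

Outcomes with Z = 3: (1,3), (2,3), (3,3), (4,3), (5,3), (6,3), each with probability 1/18.
E[W + Z | Z = 3] = (4 + 5 + 6 + 7 + 8 + 9) / 6 = 13/2.

13/2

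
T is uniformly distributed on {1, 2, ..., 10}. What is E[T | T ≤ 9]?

5

Given T ≤ 9, T is equally likely to be any of {1, 2, 3, 4, 5, 6, 7, 8, 9}.
E[T | T ≤ 9] = (1 + 2 + 3 + 4 + 5 + 6 + 7 + 8 + 9) / 9 = 5.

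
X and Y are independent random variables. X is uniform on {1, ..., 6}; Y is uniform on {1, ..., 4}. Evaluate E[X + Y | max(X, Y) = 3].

24/5

Outcomes with max(X, Y) = 3: (1,3), (2,3), (3,1), (3,2), (3,3), each with probability 1/24.
E[X + Y | max(X, Y) = 3] = (4 + 5 + 4 + 5 + 6) / 5 = 24/5.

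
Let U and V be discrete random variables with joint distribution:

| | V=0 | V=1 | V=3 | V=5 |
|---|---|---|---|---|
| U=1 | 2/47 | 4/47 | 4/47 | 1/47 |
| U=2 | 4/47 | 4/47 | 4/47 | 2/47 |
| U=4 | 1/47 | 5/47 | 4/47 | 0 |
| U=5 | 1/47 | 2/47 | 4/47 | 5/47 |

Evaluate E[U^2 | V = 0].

59/8

P(V = 0) = 8/47.
Σ U^2·P over the event = 1·(2/47) + 4·(4/47) + 16·(1/47) + 25·(1/47) = 59/47.
E[U^2 | V = 0] = (59/47) / (8/47) = 59/8.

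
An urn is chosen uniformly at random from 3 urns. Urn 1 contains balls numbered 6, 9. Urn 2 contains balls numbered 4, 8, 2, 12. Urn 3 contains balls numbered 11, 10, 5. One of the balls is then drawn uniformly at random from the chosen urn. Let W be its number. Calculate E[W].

E[W | urn 1] = (6+9)/2 = 15/2.
E[W | urn 2] = (4+8+2+12)/4 = 13/2.
E[W | urn 3] = (11+10+5)/3 = 26/3.
By the law of total expectation,
E[W] = (1/3)·(15/2) + (1/3)·(13/2) + (1/3)·(26/3) = 68/9.

68/9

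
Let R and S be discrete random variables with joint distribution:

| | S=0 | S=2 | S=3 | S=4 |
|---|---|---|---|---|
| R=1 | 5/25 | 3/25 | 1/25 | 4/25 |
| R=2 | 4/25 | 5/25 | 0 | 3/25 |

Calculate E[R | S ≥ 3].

P(S ≥ 3) = 8/25.
Σ R·P over the event = 1·(1/25) + 1·(4/25) + 2·(3/25) = 11/25.
E[R | S ≥ 3] = (11/25) / (8/25) = 11/8.

11/8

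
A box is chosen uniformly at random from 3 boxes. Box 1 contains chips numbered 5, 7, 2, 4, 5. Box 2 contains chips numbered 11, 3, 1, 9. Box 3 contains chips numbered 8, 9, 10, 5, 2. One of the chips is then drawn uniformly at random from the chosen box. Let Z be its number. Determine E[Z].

29/5

E[Z | box 1] = (5+7+2+4+5)/5 = 23/5.
E[Z | box 2] = (11+3+1+9)/4 = 6.
E[Z | box 3] = (8+9+10+5+2)/5 = 34/5.
E[Z] = (1/3)·(23/5) + (1/3)·(6) + (1/3)·(34/5) = 29/5.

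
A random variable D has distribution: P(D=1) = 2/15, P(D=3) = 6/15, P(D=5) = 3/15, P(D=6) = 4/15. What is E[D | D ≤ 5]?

35/11

P(D ≤ 5) = 11/15.
Σ over the event: 1·2/15 + 3·2/5 + 5·1/5 = 7/3.
E[D | D ≤ 5] = (7/3) / (11/15) = 35/11.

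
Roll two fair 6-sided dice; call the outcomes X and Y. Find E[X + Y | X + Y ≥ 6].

106/13

P(X + Y ≥ 6) = 13/18.
Summing (X+Y)·P(x,y) over outcomes with X + Y ≥ 6 gives 53/9.
E[X + Y | X + Y ≥ 6] = (53/9) / (13/18) = 106/13.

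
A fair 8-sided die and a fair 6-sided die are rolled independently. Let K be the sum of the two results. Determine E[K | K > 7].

272/27

P(K > 7) = 9/16.
Σ over the event: 8·1/8 + 9·1/8 + 10·5/48 + 11·1/12 + 12·1/16 + 13·1/24 + 14·1/48 = 17/3.
E[K | K > 7] = (17/3) / (9/16) = 272/27.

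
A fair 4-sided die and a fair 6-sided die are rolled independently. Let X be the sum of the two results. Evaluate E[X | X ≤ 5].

P(X ≤ 5) = 5/12.
Σ over the event: 2·1/24 + 3·1/12 + 4·1/8 + 5·1/6 = 5/3.
E[X | X ≤ 5] = (5/3) / (5/12) = 4.

4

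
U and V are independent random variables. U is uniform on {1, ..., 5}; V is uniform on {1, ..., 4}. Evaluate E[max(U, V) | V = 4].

Outcomes with V = 4: (1,4), (2,4), (3,4), (4,4), (5,4), each with probability 1/20.
E[max(U, V) | V = 4] = (4 + 4 + 4 + 4 + 5) / 5 = 21/5.

21/5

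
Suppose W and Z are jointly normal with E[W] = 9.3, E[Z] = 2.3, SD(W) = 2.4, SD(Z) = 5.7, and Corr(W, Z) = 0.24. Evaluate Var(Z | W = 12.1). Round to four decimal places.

30.6186

Var(Z | W=x) = (1 − ρ²)·σ_Z².
Var(Z | W=12.1) = (5.7)²·(1 − (0.24)²) = 32.49·0.9424 = 30.6186.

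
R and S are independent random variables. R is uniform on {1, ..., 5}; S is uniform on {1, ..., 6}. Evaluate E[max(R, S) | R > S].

P(R > S) = 1/3.
Summing max(R,S)·P(x,y) over outcomes with R > S gives 4/3.
E[max(R, S) | R > S] = (4/3) / (1/3) = 4.

4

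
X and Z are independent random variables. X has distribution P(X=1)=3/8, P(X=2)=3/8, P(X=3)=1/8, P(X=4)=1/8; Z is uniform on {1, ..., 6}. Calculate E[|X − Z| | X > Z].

P(X > Z) = 1/6.
Summing |X−Z|·P(x,y) over outcomes with X > Z gives 1/4.
E[|X − Z| | X > Z] = (1/4) / (1/6) = 3/2.

3/2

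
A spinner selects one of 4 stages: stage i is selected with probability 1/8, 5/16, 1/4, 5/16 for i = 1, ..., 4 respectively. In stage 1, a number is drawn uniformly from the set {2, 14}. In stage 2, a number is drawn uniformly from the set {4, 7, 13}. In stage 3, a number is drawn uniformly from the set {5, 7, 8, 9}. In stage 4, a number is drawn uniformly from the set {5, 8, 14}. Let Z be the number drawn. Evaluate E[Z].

65/8

E[Z | stage 1] = (2+14)/2 = 8.
E[Z | stage 2] = (4+7+13)/3 = 8.
E[Z | stage 3] = (5+7+8+9)/4 = 29/4.
E[Z | stage 4] = (5+8+14)/3 = 9.
E[Z] = (1/8)·(8) + (5/16)·(8) + (1/4)·(29/4) + (5/16)·(9) = 65/8.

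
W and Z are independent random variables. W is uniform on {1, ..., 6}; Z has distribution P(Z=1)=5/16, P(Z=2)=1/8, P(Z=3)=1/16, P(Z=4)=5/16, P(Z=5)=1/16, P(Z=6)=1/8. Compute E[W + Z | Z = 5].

P(Z = 5) = 1/16.
Summing (W+Z)·P(x,y) over outcomes with Z = 5 gives 17/32.
E[W + Z | Z = 5] = (17/32) / (1/16) = 17/2.

17/2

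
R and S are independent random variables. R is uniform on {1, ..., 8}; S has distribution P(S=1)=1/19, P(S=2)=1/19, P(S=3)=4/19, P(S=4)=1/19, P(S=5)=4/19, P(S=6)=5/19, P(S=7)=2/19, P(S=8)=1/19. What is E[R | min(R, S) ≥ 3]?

P(min(R, S) ≥ 3) = 51/76.
Summing R·P(x,y) over outcomes with min(R, S) ≥ 3 gives 561/152.
E[R | min(R, S) ≥ 3] = (561/152) / (51/76) = 11/2.

11/2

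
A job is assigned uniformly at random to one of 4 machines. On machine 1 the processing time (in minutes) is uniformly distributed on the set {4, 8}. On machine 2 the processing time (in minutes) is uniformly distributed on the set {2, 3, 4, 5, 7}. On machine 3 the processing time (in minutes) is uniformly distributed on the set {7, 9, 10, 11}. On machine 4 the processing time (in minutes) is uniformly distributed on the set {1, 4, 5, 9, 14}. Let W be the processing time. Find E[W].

E[W | machine 1] = (4+8)/2 = 6.
E[W | machine 2] = (2+3+4+5+7)/5 = 21/5.
E[W | machine 3] = (7+9+10+11)/4 = 37/4.
E[W | machine 4] = (1+4+5+9+14)/5 = 33/5.
By the law of total expectation,
E[W] = (1/4)·(6) + (1/4)·(21/5) + (1/4)·(37/4) + (1/4)·(33/5) = 521/80.

521/80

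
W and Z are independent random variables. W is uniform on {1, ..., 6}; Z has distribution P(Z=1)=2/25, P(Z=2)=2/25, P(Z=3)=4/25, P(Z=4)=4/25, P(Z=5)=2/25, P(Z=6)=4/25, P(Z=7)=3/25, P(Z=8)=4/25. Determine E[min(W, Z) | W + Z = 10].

59/17

P(W + Z = 10) = 17/150.
Summing min(W,Z)·P(x,y) over outcomes with W + Z = 10 gives 59/150.
E[min(W, Z) | W + Z = 10] = (59/150) / (17/150) = 59/17.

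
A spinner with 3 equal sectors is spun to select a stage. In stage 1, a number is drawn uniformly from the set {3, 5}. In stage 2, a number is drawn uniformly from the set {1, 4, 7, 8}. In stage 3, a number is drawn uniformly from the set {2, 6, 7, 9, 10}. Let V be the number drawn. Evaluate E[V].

79/15

E[V | stage 1] = (3+5)/2 = 4.
E[V | stage 2] = (1+4+7+8)/4 = 5.
E[V | stage 3] = (2+6+7+9+10)/5 = 34/5.
By the law of total expectation,
E[V] = (1/3)·(4) + (1/3)·(5) + (1/3)·(34/5) = 79/15.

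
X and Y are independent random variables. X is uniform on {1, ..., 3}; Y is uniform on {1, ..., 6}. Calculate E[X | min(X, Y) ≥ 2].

Outcomes with min(X, Y) ≥ 2: (2,2), (2,3), (2,4), (2,5), (2,6), (3,2), (3,3), (3,4), (3,5), (3,6), each with probability 1/18.
E[X | min(X, Y) ≥ 2] = (2 + 2 + 2 + 2 + 2 + 3 + 3 + 3 + 3 + 3) / 10 = 5/2.

5/2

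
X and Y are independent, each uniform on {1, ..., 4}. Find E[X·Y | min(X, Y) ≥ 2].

9

Outcomes with min(X, Y) ≥ 2: (2,2), (2,3), (2,4), (3,2), (3,3), (3,4), (4,2), (4,3), (4,4), each with probability 1/16.
E[X·Y | min(X, Y) ≥ 2] = (4 + 6 + 8 + 6 + 9 + 12 + 8 + 12 + 16) / 9 = 9.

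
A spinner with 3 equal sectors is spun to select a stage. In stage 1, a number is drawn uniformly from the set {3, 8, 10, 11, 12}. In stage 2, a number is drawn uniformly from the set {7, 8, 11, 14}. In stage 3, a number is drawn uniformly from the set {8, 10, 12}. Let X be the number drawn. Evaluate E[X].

48/5

E[X | stage 1] = (3+8+10+11+12)/5 = 44/5.
E[X | stage 2] = (7+8+11+14)/4 = 10.
E[X | stage 3] = (8+10+12)/3 = 10.
E[X] = (1/3)·(44/5) + (1/3)·(10) + (1/3)·(10) = 48/5.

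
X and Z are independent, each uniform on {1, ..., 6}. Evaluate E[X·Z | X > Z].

P(X > Z) = 5/12.
Summing XZ·P(x,y) over outcomes with X > Z gives 175/36.
E[X·Z | X > Z] = (175/36) / (5/12) = 35/3.

35/3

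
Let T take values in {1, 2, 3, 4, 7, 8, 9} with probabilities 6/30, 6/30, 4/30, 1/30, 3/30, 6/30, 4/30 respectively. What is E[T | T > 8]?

9

P(T > 8) = 2/15.
Σ over the event: 9·2/15 = 6/5.
E[T | T > 8] = (6/5) / (2/15) = 9.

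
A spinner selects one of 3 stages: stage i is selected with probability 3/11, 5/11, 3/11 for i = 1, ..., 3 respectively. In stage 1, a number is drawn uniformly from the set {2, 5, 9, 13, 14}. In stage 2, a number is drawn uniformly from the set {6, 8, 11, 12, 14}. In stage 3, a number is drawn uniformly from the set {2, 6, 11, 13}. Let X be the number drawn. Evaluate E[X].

504/55

E[X | stage 1] = (2+5+9+13+14)/5 = 43/5.
E[X | stage 2] = (6+8+11+12+14)/5 = 51/5.
E[X | stage 3] = (2+6+11+13)/4 = 8.
E[X] = (3/11)·(43/5) + (5/11)·(51/5) + (3/11)·(8) = 504/55.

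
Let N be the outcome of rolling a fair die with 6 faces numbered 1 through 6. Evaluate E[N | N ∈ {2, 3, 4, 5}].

7/2

P(N ∈ {2, 3, 4, 5}) = 2/3.
Σ over the event: 2·1/6 + 3·1/6 + 4·1/6 + 5·1/6 = 7/3.
E[N | N ∈ {2, 3, 4, 5}] = (7/3) / (2/3) = 7/2.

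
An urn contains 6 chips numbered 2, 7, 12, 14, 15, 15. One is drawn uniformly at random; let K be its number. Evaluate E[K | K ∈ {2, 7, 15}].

39/4

P(K ∈ {2, 7, 15}) = 2/3.
Σ over the event: 2·1/6 + 7·1/6 + 15·1/3 = 13/2.
E[K | K ∈ {2, 7, 15}] = (13/2) / (2/3) = 39/4.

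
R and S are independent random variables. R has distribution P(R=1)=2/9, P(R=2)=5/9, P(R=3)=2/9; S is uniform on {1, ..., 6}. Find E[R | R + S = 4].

2

P(R + S = 4) = 1/6.
Summing R·P(x,y) over outcomes with R + S = 4 gives 1/3.
E[R | R + S = 4] = (1/3) / (1/6) = 2.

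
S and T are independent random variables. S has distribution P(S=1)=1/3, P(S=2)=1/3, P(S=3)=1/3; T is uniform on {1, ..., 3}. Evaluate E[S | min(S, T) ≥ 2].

P(min(S, T) ≥ 2) = 4/9.
Summing S·P(x,y) over outcomes with min(S, T) ≥ 2 gives 10/9.
E[S | min(S, T) ≥ 2] = (10/9) / (4/9) = 5/2.

5/2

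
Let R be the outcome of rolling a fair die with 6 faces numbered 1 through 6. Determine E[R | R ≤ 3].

2

Given R ≤ 3, R is equally likely to be any of {1, 2, 3}.
E[R | R ≤ 3] = (1 + 2 + 3) / 3 = 2.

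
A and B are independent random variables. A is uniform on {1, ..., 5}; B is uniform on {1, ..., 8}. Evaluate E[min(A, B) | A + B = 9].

Outcomes with A + B = 9: (1,8), (2,7), (3,6), (4,5), (5,4), each with probability 1/40.
E[min(A, B) | A + B = 9] = (1 + 2 + 3 + 4 + 4) / 5 = 14/5.

14/5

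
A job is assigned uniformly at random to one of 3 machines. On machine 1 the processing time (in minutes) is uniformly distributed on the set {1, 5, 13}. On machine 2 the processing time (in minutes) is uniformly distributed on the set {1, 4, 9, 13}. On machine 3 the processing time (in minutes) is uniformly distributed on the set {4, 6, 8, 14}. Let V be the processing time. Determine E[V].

253/36

E[V | machine 1] = (1+5+13)/3 = 19/3.
E[V | machine 2] = (1+4+9+13)/4 = 27/4.
E[V | machine 3] = (4+6+8+14)/4 = 8.
By the law of total expectation,
E[V] = (1/3)·(19/3) + (1/3)·(27/4) + (1/3)·(8) = 253/36.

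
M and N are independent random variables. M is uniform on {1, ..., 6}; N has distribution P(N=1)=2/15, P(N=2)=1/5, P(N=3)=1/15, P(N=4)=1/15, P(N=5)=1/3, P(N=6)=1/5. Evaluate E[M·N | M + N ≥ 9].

761/30

P(M + N ≥ 9) = 1/3.
Summing MN·P(x,y) over outcomes with M + N ≥ 9 gives 761/90.
E[M·N | M + N ≥ 9] = (761/90) / (1/3) = 761/30.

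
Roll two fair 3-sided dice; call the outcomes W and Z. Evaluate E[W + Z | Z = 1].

P(Z = 1) = 1/3.
Summing (W+Z)·P(x,y) over outcomes with Z = 1 gives 1.
E[W + Z | Z = 1] = (1) / (1/3) = 3.

3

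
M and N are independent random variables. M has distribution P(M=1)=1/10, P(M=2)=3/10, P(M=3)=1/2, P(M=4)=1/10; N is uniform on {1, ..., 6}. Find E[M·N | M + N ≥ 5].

P(M + N ≥ 5) = 23/30.
Summing MN·P(x,y) over outcomes with M + N ≥ 5 gives 169/20.
E[M·N | M + N ≥ 5] = (169/20) / (23/30) = 507/46.

507/46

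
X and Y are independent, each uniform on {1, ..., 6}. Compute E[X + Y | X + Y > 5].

106/13

P(X + Y > 5) = 13/18.
Summing (X+Y)·P(x,y) over outcomes with X + Y > 5 gives 53/9.
E[X + Y | X + Y > 5] = (53/9) / (13/18) = 106/13.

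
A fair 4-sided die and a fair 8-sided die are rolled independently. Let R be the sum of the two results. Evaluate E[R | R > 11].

P(R > 11) = 1/32.
Σ over the event: 12·1/32 = 3/8.
E[R | R > 11] = (3/8) / (1/32) = 12.

12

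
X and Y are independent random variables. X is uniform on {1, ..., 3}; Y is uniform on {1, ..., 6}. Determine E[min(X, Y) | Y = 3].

2

Outcomes with Y = 3: (1,3), (2,3), (3,3), each with probability 1/18.
E[min(X, Y) | Y = 3] = (1 + 2 + 3) / 3 = 2.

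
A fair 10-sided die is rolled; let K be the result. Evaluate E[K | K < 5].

5/2

Given K < 5, K is equally likely to be any of {1, 2, 3, 4}.
E[K | K < 5] = (1 + 2 + 3 + 4) / 4 = 5/2.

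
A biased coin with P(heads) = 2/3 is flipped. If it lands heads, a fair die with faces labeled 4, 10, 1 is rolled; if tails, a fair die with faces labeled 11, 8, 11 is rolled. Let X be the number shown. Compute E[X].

E[X | heads] = (4+10+1)/3 = 5.
E[X | tails] = (11+8+11)/3 = 10.
E[X] = (2/3)·(5) + (1/3)·(10) = 20/3.

20/3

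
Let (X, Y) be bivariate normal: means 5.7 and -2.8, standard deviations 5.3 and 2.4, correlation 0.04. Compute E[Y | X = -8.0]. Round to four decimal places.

E[Y | X=x] = μ_Y + ρ(σ_Y/σ_X)(x − μ_X) for jointly normal variables.
E[Y | X=-8.0] = -2.8 + (0.04)·(2.4/5.3)·(-8.0 − (5.7)) = -2.8 + (0.0181132)·(-13.7) = -3.0482.

-3.0482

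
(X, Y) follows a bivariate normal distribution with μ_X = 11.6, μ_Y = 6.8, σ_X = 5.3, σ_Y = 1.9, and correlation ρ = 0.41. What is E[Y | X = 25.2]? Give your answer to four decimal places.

The regression of Y on X has slope ρ·σ_Y/σ_X and passes through (μ_X, μ_Y).
E[Y | X=25.2] = 6.8 + (0.41)·(1.9/5.3)·(25.2 − (11.6)) = 6.8 + (0.14698)·(13.6) = 8.7989.

8.7989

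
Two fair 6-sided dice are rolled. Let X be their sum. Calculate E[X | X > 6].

26/3

P(X > 6) = 7/12.
Σ over the event: 7·1/6 + 8·5/36 + 9·1/9 + 10·1/12 + 11·1/18 + 12·1/36 = 91/18.
E[X | X > 6] = (91/18) / (7/12) = 26/3.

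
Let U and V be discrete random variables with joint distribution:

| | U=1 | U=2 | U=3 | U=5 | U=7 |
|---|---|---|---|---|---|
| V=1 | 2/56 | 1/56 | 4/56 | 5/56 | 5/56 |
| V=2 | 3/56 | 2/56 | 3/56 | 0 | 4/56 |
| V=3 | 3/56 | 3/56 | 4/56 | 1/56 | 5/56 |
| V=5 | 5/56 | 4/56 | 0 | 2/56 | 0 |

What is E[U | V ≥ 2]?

128/39

P(V ≥ 2) = 39/56.
Summing U·P(U=x,V=y) over the conditioning event gives 16/7.
E[U | V ≥ 2] = (16/7) / (39/56) = 128/39.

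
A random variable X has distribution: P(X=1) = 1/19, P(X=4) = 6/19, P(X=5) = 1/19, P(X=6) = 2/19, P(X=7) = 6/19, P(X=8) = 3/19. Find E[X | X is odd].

6

P(X is odd) = 8/19.
Σ over the event: 1·1/19 + 5·1/19 + 7·6/19 = 48/19.
E[X | X is odd] = (48/19) / (8/19) = 6.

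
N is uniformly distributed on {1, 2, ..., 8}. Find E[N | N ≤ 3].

Given N ≤ 3, N is equally likely to be any of {1, 2, 3}.
E[N | N ≤ 3] = (1 + 2 + 3) / 3 = 2.

2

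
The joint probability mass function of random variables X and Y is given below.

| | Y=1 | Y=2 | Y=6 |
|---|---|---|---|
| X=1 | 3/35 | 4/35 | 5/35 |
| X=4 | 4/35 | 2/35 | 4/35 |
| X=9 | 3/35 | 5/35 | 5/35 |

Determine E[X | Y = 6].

33/7

P(Y = 6) = 2/5.
Σ X·P over the event = 1·(5/35) + 4·(4/35) + 9·(5/35) = 66/35.
E[X | Y = 6] = (66/35) / (2/5) = 33/7.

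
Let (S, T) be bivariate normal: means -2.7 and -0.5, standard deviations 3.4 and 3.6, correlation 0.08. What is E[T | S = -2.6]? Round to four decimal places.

-0.4915

The regression of T on S has slope ρ·σ_T/σ_S and passes through (μ_S, μ_T).
E[T | S=-2.6] = -0.5 + (0.08)·(3.6/3.4)·(-2.6 − (-2.7)) = -0.5 + (0.084706)·(0.1) = -0.4915.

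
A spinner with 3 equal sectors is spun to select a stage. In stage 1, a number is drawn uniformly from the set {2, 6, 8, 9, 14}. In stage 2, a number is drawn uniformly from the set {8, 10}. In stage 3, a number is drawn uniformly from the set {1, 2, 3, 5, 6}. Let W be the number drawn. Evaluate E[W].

E[W | stage 1] = (2+6+8+9+14)/5 = 39/5.
E[W | stage 2] = (8+10)/2 = 9.
E[W | stage 3] = (1+2+3+5+6)/5 = 17/5.
By the law of total expectation,
E[W] = (1/3)·(39/5) + (1/3)·(9) + (1/3)·(17/5) = 101/15.

101/15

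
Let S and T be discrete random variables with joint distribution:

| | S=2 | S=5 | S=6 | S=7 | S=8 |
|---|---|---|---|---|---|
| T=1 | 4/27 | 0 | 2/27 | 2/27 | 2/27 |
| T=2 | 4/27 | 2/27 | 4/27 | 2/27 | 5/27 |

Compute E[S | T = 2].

P(T = 2) = 17/27.
Σ S·P over the event = 2·(4/27) + 5·(2/27) + 6·(4/27) + 7·(2/27) + 8·(5/27) = 32/9.
E[S | T = 2] = (32/9) / (17/27) = 96/17.

96/17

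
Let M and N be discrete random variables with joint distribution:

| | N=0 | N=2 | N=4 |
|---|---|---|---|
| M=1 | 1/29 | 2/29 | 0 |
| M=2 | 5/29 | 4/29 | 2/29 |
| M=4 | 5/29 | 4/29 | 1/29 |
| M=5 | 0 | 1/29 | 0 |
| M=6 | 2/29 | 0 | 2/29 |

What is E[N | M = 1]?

4/3

P(M = 1) = 3/29.
Σ N·P over the event = 0·(1/29) + 2·(2/29) = 4/29.
E[N | M = 1] = (4/29) / (3/29) = 4/3.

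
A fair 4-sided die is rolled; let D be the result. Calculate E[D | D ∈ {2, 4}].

3

P(D ∈ {2, 4}) = 1/2.
Σ over the event: 2·1/4 + 4·1/4 = 3/2.
E[D | D ∈ {2, 4}] = (3/2) / (1/2) = 3.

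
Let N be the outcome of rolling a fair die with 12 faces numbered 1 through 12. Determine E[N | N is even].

Given N is even, N is equally likely to be any of {2, 4, 6, 8, 10, 12}.
E[N | N is even] = (2 + 4 + 6 + 8 + 10 + 12) / 6 = 7.

7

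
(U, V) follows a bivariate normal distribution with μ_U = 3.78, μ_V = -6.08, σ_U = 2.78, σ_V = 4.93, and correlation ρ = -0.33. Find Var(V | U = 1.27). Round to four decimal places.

21.6581

For a bivariate normal, Var(V | U=x) = σ_V²(1 − ρ²).
Var(V | U=1.27) = (4.93)²·(1 − (-0.33)²) = 24.3049·0.8911 = 21.6581.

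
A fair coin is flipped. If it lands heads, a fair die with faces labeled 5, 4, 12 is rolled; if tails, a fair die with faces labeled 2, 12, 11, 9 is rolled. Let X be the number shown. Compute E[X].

31/4

E[X | heads] = (5+4+12)/3 = 7.
E[X | tails] = (2+12+11+9)/4 = 17/2.
By the law of total expectation,
E[X] = (1/2)·(7) + (1/2)·(17/2) = 31/4.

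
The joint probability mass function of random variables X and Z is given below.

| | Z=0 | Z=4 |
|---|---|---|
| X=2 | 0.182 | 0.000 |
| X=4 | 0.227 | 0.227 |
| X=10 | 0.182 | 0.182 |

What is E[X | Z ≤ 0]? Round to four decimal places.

P(Z ≤ 0) = 0.591.
Summing X·P(X=x,Z=y) over the conditioning event gives 3.092.
E[X | Z ≤ 0] = (3.092) / (0.591) = 5.2318.

5.2318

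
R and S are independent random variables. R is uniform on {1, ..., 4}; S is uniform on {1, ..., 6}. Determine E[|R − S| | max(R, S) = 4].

Outcomes with max(R, S) = 4: (1,4), (2,4), (3,4), (4,1), (4,2), (4,3), (4,4), each with probability 1/24.
E[|R − S| | max(R, S) = 4] = (3 + 2 + 1 + 3 + 2 + 1 + 0) / 7 = 12/7.

12/7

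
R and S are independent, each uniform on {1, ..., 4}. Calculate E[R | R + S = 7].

Outcomes with R + S = 7: (3,4), (4,3), each with probability 1/16.
E[R | R + S = 7] = (3 + 4) / 2 = 7/2.

7/2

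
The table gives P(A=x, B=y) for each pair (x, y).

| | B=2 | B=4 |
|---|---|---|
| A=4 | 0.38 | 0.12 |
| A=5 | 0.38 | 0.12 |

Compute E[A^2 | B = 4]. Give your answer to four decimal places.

20.5000

P(B = 4) = 0.24.
Σ A^2·P over the event = 16·(0.12) + 25·(0.12) = 4.92.
E[A^2 | B = 4] = (4.92) / (0.24) = 20.5000.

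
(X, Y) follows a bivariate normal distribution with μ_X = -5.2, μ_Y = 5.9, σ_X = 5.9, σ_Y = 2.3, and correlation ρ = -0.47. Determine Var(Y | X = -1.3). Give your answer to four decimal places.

4.1214

For a bivariate normal, Var(Y | X=x) = σ_Y²(1 − ρ²).
Var(Y | X=-1.3) = (2.3)²·(1 − (-0.47)²) = 5.29·0.7791 = 4.1214.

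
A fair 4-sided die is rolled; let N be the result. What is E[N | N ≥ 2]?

Given N ≥ 2, N is equally likely to be any of {2, 3, 4}.
E[N | N ≥ 2] = (2 + 3 + 4) / 3 = 3.

3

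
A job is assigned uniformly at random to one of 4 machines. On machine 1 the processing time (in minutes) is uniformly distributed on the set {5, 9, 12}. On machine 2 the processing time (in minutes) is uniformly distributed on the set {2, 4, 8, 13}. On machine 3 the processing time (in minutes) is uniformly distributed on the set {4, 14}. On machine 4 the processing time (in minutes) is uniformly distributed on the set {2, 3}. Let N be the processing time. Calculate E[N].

E[N | machine 1] = (5+9+12)/3 = 26/3.
E[N | machine 2] = (2+4+8+13)/4 = 27/4.
E[N | machine 3] = (4+14)/2 = 9.
E[N | machine 4] = (2+3)/2 = 5/2.
E[N] = (1/4)·(26/3) + (1/4)·(27/4) + (1/4)·(9) + (1/4)·(5/2) = 323/48.

323/48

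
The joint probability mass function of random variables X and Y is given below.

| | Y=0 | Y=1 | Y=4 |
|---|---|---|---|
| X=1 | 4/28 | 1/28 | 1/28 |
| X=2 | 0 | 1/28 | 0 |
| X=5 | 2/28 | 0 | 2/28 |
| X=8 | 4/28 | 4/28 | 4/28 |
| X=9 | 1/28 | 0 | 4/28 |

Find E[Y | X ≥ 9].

16/5

P(X ≥ 9) = 5/28.
Summing Y·P(X=x,Y=y) over the conditioning event gives 4/7.
E[Y | X ≥ 9] = (4/7) / (5/28) = 16/5.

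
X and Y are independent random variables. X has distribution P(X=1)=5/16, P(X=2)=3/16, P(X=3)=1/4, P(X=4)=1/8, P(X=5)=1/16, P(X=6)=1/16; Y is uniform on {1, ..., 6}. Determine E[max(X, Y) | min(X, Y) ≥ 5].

23/4

P(min(X, Y) ≥ 5) = 1/24.
Summing max(X,Y)·P(x,y) over outcomes with min(X, Y) ≥ 5 gives 23/96.
E[max(X, Y) | min(X, Y) ≥ 5] = (23/96) / (1/24) = 23/4.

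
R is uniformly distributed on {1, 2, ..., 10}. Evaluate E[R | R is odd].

Given R is odd, R is equally likely to be any of {1, 3, 5, 7, 9}.
E[R | R is odd] = (1 + 3 + 5 + 7 + 9) / 5 = 5.

5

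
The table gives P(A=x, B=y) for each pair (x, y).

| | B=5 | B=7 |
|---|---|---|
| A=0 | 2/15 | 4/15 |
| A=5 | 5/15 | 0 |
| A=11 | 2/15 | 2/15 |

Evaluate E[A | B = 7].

11/3

P(B = 7) = 2/5.
Σ A·P over the event = 0·(4/15) + 11·(2/15) = 22/15.
E[A | B = 7] = (22/15) / (2/5) = 11/3.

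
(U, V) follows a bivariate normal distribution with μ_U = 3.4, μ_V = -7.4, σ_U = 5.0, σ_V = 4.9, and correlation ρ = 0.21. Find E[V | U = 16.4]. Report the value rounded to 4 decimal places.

For a bivariate normal, E[V | U=x] = μ_V + ρ·(σ_V/σ_U)·(x − μ_U).
E[V | U=16.4] = -7.4 + (0.21)·(4.9/5.0)·(16.4 − (3.4)) = -7.4 + (0.2058)·(13) = -4.7246.

-4.7246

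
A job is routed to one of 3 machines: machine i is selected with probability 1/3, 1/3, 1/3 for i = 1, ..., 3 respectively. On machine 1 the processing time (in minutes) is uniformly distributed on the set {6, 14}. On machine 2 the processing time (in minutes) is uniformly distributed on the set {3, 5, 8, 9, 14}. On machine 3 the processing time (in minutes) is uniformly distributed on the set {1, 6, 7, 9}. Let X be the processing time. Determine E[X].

E[X | machine 1] = (6+14)/2 = 10.
E[X | machine 2] = (3+5+8+9+14)/5 = 39/5.
E[X | machine 3] = (1+6+7+9)/4 = 23/4.
By the law of total expectation,
E[X] = (1/3)·(10) + (1/3)·(39/5) + (1/3)·(23/4) = 157/20.

157/20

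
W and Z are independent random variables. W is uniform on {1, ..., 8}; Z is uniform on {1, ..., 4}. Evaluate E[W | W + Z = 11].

P(W + Z = 11) = 1/16.
Summing W·P(x,y) over outcomes with W + Z = 11 gives 15/32.
E[W | W + Z = 11] = (15/32) / (1/16) = 15/2.

15/2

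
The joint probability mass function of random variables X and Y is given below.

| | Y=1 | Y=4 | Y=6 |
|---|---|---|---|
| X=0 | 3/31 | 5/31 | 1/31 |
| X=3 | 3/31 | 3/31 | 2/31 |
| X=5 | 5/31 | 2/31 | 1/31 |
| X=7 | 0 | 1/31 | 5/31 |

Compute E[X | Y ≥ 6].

P(Y ≥ 6) = 9/31.
Σ X·P over the event = 0·(1/31) + 3·(2/31) + 5·(1/31) + 7·(5/31) = 46/31.
E[X | Y ≥ 6] = (46/31) / (9/31) = 46/9.

46/9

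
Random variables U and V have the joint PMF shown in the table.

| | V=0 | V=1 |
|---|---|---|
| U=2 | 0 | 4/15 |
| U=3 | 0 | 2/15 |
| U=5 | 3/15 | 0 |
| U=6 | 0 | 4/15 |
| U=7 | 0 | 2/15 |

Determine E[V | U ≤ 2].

P(U ≤ 2) = 4/15.
Σ V·P over the event = 1·(4/15) = 4/15.
E[V | U ≤ 2] = (4/15) / (4/15) = 1.

1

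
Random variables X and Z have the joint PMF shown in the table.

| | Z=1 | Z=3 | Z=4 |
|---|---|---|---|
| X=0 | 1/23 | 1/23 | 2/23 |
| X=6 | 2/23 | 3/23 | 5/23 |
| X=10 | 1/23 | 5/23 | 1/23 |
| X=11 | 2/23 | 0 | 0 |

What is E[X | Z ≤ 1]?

P(Z ≤ 1) = 6/23.
Σ X·P over the event = 0·(1/23) + 6·(2/23) + 10·(1/23) + 11·(2/23) = 44/23.
E[X | Z ≤ 1] = (44/23) / (6/23) = 22/3.

22/3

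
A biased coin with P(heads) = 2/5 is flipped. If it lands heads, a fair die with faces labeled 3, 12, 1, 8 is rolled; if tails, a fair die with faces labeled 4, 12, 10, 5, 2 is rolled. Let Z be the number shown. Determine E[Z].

E[Z | heads] = (3+12+1+8)/4 = 6.
E[Z | tails] = (4+12+10+5+2)/5 = 33/5.
E[Z] = (2/5)·(6) + (3/5)·(33/5) = 159/25.

159/25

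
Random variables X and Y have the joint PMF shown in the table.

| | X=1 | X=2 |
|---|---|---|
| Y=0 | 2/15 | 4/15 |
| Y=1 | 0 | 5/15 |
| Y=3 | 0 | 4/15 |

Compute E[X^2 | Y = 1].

P(Y = 1) = 1/3.
Summing X^2·P(X=x,Y=y) over the conditioning event gives 4/3.
E[X^2 | Y = 1] = (4/3) / (1/3) = 4.

4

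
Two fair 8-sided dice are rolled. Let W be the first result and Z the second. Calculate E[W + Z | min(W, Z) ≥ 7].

15

Outcomes with min(W, Z) ≥ 7: (7,7), (7,8), (8,7), (8,8), each with probability 1/64.
E[W + Z | min(W, Z) ≥ 7] = (14 + 15 + 15 + 16) / 4 = 15.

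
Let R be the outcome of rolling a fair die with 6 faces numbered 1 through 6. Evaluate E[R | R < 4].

Given R < 4, R is equally likely to be any of {1, 2, 3}.
E[R | R < 4] = (1 + 2 + 3) / 3 = 2.

2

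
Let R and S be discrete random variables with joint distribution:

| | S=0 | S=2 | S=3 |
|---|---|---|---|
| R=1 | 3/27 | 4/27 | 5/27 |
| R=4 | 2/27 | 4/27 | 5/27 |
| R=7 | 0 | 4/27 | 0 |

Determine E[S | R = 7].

2

P(R = 7) = 4/27.
Σ S·P over the event = 2·(4/27) = 8/27.
E[S | R = 7] = (8/27) / (4/27) = 2.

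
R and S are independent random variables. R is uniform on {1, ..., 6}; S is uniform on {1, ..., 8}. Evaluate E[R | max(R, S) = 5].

Outcomes with max(R, S) = 5: (1,5), (2,5), (3,5), (4,5), (5,1), (5,2), (5,3), (5,4), (5,5), each with probability 1/48.
E[R | max(R, S) = 5] = (1 + 2 + 3 + 4 + 5 + 5 + 5 + 5 + 5) / 9 = 35/9.

35/9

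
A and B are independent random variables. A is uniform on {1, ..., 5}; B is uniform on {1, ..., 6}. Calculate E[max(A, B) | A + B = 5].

7/2

Outcomes with A + B = 5: (1,4), (2,3), (3,2), (4,1), each with probability 1/30.
E[max(A, B) | A + B = 5] = (4 + 3 + 3 + 4) / 4 = 7/2.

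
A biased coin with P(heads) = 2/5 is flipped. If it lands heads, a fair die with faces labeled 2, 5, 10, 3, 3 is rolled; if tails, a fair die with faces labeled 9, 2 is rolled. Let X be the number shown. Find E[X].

E[X | heads] = (2+5+10+3+3)/5 = 23/5.
E[X | tails] = (9+2)/2 = 11/2.
By the law of total expectation,
E[X] = (2/5)·(23/5) + (3/5)·(11/2) = 257/50.

257/50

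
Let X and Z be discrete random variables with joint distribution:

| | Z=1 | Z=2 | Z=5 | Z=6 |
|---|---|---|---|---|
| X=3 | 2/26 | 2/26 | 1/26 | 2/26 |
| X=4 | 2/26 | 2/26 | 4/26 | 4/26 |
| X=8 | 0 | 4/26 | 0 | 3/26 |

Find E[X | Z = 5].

19/5

P(Z = 5) = 5/26.
Summing X·P(X=x,Z=y) over the conditioning event gives 19/26.
E[X | Z = 5] = (19/26) / (5/26) = 19/5.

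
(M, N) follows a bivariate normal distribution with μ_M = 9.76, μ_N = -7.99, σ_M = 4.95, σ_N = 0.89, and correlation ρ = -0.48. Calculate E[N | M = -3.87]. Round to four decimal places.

-6.8137

For a bivariate normal, E[N | M=x] = μ_N + ρ·(σ_N/σ_M)·(x − μ_M).
E[N | M=-3.87] = -7.99 + (-0.48)·(0.89/4.95)·(-3.87 − (9.76)) = -7.99 + (-0.086303)·(-13.63) = -6.8137.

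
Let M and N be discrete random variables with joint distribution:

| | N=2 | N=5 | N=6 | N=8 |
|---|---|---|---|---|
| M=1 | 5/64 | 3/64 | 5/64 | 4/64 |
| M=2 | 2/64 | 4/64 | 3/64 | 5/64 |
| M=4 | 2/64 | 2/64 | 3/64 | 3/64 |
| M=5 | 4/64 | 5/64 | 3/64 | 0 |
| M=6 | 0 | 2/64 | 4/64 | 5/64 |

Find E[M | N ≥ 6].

P(N ≥ 6) = 35/64.
Summing M·P(M=x,N=y) over the conditioning event gives 59/32.
E[M | N ≥ 6] = (59/32) / (35/64) = 118/35.

118/35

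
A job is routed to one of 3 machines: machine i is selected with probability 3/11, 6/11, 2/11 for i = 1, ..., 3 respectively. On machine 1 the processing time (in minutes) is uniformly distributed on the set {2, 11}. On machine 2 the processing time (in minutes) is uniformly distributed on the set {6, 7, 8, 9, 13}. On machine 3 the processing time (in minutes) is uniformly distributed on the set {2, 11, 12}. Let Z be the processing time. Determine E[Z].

2633/330

E[Z | machine 1] = (2+11)/2 = 13/2.
E[Z | machine 2] = (6+7+8+9+13)/5 = 43/5.
E[Z | machine 3] = (2+11+12)/3 = 25/3.
E[Z] = (3/11)·(13/2) + (6/11)·(43/5) + (2/11)·(25/3) = 2633/330.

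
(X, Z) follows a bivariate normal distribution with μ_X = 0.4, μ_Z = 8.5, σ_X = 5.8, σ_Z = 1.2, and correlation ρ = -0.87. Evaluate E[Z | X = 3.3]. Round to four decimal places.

For a bivariate normal, E[Z | X=x] = μ_Z + ρ·(σ_Z/σ_X)·(x − μ_X).
E[Z | X=3.3] = 8.5 + (-0.87)·(1.2/5.8)·(3.3 − (0.4)) = 8.5 + (-0.18)·(2.9) = 7.9780.

7.9780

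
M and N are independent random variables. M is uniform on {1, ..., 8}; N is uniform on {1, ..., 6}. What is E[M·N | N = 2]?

Outcomes with N = 2: (1,2), (2,2), (3,2), (4,2), (5,2), (6,2), (7,2), (8,2), each with probability 1/48.
E[M·N | N = 2] = (2 + 4 + 6 + 8 + 10 + 12 + 14 + 16) / 8 = 9.

9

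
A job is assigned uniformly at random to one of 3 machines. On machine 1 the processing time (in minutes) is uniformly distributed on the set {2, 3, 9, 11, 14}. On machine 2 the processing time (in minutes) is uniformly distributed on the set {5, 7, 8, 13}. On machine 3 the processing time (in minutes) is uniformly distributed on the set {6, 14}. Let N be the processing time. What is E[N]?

521/60

E[N | machine 1] = (2+3+9+11+14)/5 = 39/5.
E[N | machine 2] = (5+7+8+13)/4 = 33/4.
E[N | machine 3] = (6+14)/2 = 10.
By the law of total expectation,
E[N] = (1/3)·(39/5) + (1/3)·(33/4) + (1/3)·(10) = 521/60.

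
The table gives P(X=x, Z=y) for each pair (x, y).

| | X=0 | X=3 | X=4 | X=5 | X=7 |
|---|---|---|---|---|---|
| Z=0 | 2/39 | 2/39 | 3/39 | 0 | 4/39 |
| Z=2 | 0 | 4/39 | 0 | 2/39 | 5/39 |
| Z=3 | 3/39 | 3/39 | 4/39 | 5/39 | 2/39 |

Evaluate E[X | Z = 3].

P(Z = 3) = 17/39.
Σ X·P over the event = 0·(3/39) + 3·(3/39) + 4·(4/39) + 5·(5/39) + 7·(2/39) = 64/39.
E[X | Z = 3] = (64/39) / (17/39) = 64/17.

64/17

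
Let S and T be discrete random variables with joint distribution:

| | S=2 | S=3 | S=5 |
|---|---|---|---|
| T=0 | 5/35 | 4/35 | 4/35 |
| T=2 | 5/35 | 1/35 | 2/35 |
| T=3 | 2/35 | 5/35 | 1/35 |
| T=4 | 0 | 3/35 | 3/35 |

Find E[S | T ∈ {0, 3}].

22/7

P(T ∈ {0, 3}) = 3/5.
Σ S·P over the event = 2·(5/35) + 2·(2/35) + 3·(4/35) + 3·(5/35) + 5·(4/35) + 5·(1/35) = 66/35.
E[S | T ∈ {0, 3}] = (66/35) / (3/5) = 22/7.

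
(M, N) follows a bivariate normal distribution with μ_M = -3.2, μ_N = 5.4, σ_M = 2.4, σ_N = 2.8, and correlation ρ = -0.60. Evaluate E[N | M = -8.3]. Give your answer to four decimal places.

8.9700

For a bivariate normal, E[N | M=x] = μ_N + ρ·(σ_N/σ_M)·(x − μ_M).
E[N | M=-8.3] = 5.4 + (-0.60)·(2.8/2.4)·(-8.3 − (-3.2)) = 5.4 + (-0.7)·(-5.1) = 8.9700.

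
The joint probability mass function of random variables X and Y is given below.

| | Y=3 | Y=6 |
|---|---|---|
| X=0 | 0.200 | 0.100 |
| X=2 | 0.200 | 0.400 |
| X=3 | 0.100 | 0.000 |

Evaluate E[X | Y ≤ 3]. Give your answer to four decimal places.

P(Y ≤ 3) = 0.500.
Σ X·P over the event = 0·(0.200) + 2·(0.200) + 3·(0.100) = 0.700.
E[X | Y ≤ 3] = (0.700) / (0.500) = 1.4000.

1.4000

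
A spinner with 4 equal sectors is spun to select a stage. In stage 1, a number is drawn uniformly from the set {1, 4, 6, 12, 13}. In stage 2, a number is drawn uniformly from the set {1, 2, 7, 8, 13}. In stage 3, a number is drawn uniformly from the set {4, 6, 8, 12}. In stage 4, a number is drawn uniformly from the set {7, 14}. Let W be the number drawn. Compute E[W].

157/20

E[W | stage 1] = (1+4+6+12+13)/5 = 36/5.
E[W | stage 2] = (1+2+7+8+13)/5 = 31/5.
E[W | stage 3] = (4+6+8+12)/4 = 15/2.
E[W | stage 4] = (7+14)/2 = 21/2.
By the law of total expectation,
E[W] = (1/4)·(36/5) + (1/4)·(31/5) + (1/4)·(15/2) + (1/4)·(21/2) = 157/20.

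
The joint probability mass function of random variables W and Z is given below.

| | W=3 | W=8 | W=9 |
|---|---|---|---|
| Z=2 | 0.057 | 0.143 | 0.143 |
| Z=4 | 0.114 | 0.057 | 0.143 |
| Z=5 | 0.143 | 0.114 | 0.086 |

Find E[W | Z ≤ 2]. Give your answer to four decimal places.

7.5860

P(Z ≤ 2) = 0.343.
Σ W·P over the event = 3·(0.057) + 8·(0.143) + 9·(0.143) = 2.602.
E[W | Z ≤ 2] = (2.602) / (0.343) = 7.5860.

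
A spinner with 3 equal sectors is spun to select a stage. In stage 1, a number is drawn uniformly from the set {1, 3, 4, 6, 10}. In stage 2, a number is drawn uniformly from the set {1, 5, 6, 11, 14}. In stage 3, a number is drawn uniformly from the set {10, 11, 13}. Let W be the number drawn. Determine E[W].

E[W | stage 1] = (1+3+4+6+10)/5 = 24/5.
E[W | stage 2] = (1+5+6+11+14)/5 = 37/5.
E[W | stage 3] = (10+11+13)/3 = 34/3.
By the law of total expectation,
E[W] = (1/3)·(24/5) + (1/3)·(37/5) + (1/3)·(34/3) = 353/45.

353/45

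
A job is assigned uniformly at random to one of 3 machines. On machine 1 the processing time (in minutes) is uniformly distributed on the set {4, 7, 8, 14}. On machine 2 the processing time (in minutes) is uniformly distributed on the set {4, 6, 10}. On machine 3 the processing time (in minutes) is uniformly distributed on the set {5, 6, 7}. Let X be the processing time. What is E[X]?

251/36

E[X | machine 1] = (4+7+8+14)/4 = 33/4.
E[X | machine 2] = (4+6+10)/3 = 20/3.
E[X | machine 3] = (5+6+7)/3 = 6.
E[X] = (1/3)·(33/4) + (1/3)·(20/3) + (1/3)·(6) = 251/36.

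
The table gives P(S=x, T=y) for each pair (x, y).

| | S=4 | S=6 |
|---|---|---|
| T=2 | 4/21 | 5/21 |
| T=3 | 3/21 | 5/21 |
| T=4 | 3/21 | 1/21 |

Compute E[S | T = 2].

46/9

P(T = 2) = 3/7.
Σ S·P over the event = 4·(4/21) + 6·(5/21) = 46/21.
E[S | T = 2] = (46/21) / (3/7) = 46/9.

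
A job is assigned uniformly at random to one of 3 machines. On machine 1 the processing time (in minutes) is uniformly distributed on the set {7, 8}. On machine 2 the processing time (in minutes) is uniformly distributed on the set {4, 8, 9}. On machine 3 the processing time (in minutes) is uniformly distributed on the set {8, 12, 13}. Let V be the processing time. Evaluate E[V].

E[V | machine 1] = (7+8)/2 = 15/2.
E[V | machine 2] = (4+8+9)/3 = 7.
E[V | machine 3] = (8+12+13)/3 = 11.
E[V] = (1/3)·(15/2) + (1/3)·(7) + (1/3)·(11) = 17/2.

17/2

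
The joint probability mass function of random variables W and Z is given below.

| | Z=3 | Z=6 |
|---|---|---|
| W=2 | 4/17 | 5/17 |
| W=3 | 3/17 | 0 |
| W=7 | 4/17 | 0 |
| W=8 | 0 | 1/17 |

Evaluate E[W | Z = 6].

P(Z = 6) = 6/17.
Σ W·P over the event = 2·(5/17) + 8·(1/17) = 18/17.
E[W | Z = 6] = (18/17) / (6/17) = 3.

3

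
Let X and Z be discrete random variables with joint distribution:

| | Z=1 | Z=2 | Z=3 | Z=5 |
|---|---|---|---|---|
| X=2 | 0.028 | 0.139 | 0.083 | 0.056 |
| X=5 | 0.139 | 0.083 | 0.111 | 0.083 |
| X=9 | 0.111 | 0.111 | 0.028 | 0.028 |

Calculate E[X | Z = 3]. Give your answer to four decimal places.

4.3829

P(Z = 3) = 0.222.
Summing X·P(X=x,Z=y) over the conditioning event gives 0.973.
E[X | Z = 3] = (0.973) / (0.222) = 4.3829.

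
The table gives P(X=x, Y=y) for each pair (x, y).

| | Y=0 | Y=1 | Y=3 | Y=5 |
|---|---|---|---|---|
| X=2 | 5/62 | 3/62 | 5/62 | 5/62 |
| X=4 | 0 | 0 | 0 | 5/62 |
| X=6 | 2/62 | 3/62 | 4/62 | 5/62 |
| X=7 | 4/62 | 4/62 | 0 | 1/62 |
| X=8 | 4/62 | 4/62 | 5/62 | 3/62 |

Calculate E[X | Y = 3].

P(Y = 3) = 7/31.
Summing X·P(X=x,Y=y) over the conditioning event gives 37/31.
E[X | Y = 3] = (37/31) / (7/31) = 37/7.

37/7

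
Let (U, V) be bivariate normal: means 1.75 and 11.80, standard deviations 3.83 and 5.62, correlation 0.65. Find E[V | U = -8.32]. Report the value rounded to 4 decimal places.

2.1954

For a bivariate normal, E[V | U=x] = μ_V + ρ·(σ_V/σ_U)·(x − μ_U).
E[V | U=-8.32] = 11.80 + (0.65)·(5.62/3.83)·(-8.32 − (1.75)) = 11.80 + (0.953786)·(-10.07) = 2.1954.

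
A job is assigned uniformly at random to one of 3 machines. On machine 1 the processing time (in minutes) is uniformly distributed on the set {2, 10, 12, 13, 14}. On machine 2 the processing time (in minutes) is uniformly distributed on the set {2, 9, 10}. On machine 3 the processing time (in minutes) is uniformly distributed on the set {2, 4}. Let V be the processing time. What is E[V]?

E[V | machine 1] = (2+10+12+13+14)/5 = 51/5.
E[V | machine 2] = (2+9+10)/3 = 7.
E[V | machine 3] = (2+4)/2 = 3.
By the law of total expectation,
E[V] = (1/3)·(51/5) + (1/3)·(7) + (1/3)·(3) = 101/15.

101/15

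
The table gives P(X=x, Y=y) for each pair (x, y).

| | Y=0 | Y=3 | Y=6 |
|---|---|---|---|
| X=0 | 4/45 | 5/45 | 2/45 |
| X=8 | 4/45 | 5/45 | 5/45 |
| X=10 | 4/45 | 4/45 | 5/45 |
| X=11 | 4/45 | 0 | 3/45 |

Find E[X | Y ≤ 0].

29/4

P(Y ≤ 0) = 16/45.
Summing X·P(X=x,Y=y) over the conditioning event gives 116/45.
E[X | Y ≤ 0] = (116/45) / (16/45) = 29/4.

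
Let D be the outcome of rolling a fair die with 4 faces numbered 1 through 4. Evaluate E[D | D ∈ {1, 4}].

5/2

P(D ∈ {1, 4}) = 1/2.
Σ over the event: 1·1/4 + 4·1/4 = 5/4.
E[D | D ∈ {1, 4}] = (5/4) / (1/2) = 5/2.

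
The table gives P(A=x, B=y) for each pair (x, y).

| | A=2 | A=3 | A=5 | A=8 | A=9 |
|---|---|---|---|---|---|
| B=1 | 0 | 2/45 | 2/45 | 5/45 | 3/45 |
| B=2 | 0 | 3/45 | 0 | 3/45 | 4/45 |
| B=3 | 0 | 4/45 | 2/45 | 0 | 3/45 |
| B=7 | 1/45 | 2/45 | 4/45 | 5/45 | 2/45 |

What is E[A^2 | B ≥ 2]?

492/11

P(B ≥ 2) = 11/15.
Summing A^2·P(A=x,B=y) over the conditioning event gives 164/5.
E[A^2 | B ≥ 2] = (164/5) / (11/15) = 492/11.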